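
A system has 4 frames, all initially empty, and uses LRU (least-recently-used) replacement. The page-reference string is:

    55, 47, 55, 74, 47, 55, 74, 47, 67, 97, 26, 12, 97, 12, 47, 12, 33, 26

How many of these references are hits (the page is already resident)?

8

55 -> miss, frames [55]
47 -> miss, frames [55, 47]
55 -> hit
74 -> miss, frames [47, 55, 74]
47 -> hit
55 -> hit
74 -> hit
47 -> hit
67 -> miss, frames [55, 74, 47, 67]
97 -> miss, evict 55, frames [74, 47, 67, 97]
26 -> miss, evict 74, frames [47, 67, 97, 26]
12 -> miss, evict 47, frames [67, 97, 26, 12]
97 -> hit
12 -> hit
47 -> miss, evict 67, frames [26, 97, 12, 47]
12 -> hit
33 -> miss, evict 26, frames [97, 47, 12, 33]
26 -> miss, evict 97, frames [47, 12, 33, 26]
Hits: 8.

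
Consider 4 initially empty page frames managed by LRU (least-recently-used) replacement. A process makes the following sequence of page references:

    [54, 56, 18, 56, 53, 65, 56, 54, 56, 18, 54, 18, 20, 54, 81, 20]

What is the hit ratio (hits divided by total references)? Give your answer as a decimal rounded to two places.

0.44

54 -> fault, frames (54)
56 -> fault, frames (54 56)
18 -> fault, frames (54 56 18)
56 -> hit
53 -> fault, frames (54 18 56 53)
65 -> fault, evict 54, frames (18 56 53 65)
56 -> hit
54 -> fault, evict 18, frames (53 65 56 54)
56 -> hit
18 -> fault, evict 53, frames (65 54 56 18)
54 -> hit
18 -> hit
20 -> fault, evict 65, frames (56 54 18 20)
54 -> hit
81 -> fault, evict 56, frames (18 20 54 81)
20 -> hit
Hits: 7 of 16 references → 7/16 = 0.4375.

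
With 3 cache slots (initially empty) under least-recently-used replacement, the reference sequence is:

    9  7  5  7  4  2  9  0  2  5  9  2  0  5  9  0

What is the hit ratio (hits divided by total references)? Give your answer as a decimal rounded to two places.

9 → miss, frames {9}
7 → miss, frames {9,7}
5 → miss, frames {9,7,5}
7 → hit
4 → miss, evict 9, frames {5,7,4}
2 → miss, evict 5, frames {7,4,2}
9 → miss, evict 7, frames {4,2,9}
0 → miss, evict 4, frames {2,9,0}
2 → hit
5 → miss, evict 9, frames {0,2,5}
9 → miss, evict 0, frames {2,5,9}
2 → hit
0 → miss, evict 5, frames {9,2,0}
5 → miss, evict 9, frames {2,0,5}
9 → miss, evict 2, frames {0,5,9}
0 → hit
Hits: 4 of 16 references → 4/16 = 0.2500.

0.25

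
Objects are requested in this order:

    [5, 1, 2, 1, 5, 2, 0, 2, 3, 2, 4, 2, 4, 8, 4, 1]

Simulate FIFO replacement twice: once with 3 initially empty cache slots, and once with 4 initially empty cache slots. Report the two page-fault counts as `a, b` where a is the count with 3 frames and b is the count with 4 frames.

9, 8

3 frames: F F F . . . F . F . F F . F . F → 9 faults.
4 frames: F F F . . . F . F . F . . F . F → 8 faults.
8 < 9: adding a frame reduced faults, as is typical.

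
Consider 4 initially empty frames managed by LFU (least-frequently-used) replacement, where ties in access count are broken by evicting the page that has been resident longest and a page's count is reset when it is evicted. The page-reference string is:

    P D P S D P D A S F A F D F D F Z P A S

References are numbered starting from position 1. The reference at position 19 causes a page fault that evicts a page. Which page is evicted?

Z

pos 1: P: fault, frames (P)
pos 2: D: fault, frames (P D)
pos 3: P: hit
pos 4: S: fault, frames (P D S)
pos 5: D: hit
pos 6: P: hit
pos 7: D: hit
pos 8: A: fault, frames (P D S A)
pos 9: S: hit
pos 10: F: fault, evict A, frames (P D S F)
pos 11: A: fault, evict F, frames (P D S A)
pos 12: F: fault, evict A, frames (P D S F)
pos 13: D: hit
pos 14: F: hit
pos 15: D: hit
pos 16: F: hit
pos 17: Z: fault, evict S, frames (P D F Z)
pos 18: P: hit
pos 19: A: fault, evict Z, frames (P D F A)
At position 19, page Z is evicted.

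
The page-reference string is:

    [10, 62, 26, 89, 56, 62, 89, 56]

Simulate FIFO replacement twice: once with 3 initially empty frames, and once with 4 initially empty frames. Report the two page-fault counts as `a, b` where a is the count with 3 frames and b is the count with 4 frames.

6, 5

3 frames: F F F F F F . . → 6 faults.
4 frames: F F F F F . . . → 5 faults.
5 < 6: adding a frame reduced faults, as is typical.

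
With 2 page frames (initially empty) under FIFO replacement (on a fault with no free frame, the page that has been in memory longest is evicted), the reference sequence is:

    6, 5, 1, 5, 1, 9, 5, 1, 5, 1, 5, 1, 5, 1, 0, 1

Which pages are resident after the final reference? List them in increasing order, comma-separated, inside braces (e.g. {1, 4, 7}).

6: fault, frames (6)
5: fault, frames (6 5)
1: fault, evict 6, frames (5 1)
5: hit
1: hit
9: fault, evict 5, frames (1 9)
5: fault, evict 1, frames (9 5)
1: fault, evict 9, frames (5 1)
5: hit
1: hit
5: hit
1: hit
5: hit
1: hit
0: fault, evict 5, frames (1 0)
1: hit

{0, 1}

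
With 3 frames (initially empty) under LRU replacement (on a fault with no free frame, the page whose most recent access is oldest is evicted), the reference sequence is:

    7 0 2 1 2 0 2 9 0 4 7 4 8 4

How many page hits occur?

6

7 -> miss, frames {7}
0 -> miss, frames {7,0}
2 -> miss, frames {7,0,2}
1 -> miss, evict 7, frames {0,2,1}
2 -> hit
0 -> hit
2 -> hit
9 -> miss, evict 1, frames {0,2,9}
0 -> hit
4 -> miss, evict 2, frames {9,0,4}
7 -> miss, evict 9, frames {0,4,7}
4 -> hit
8 -> miss, evict 0, frames {7,4,8}
4 -> hit
Hits: 6.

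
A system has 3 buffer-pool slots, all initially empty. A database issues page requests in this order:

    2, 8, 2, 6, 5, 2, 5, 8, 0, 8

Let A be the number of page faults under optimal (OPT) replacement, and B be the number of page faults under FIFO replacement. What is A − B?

-2

Under OPT: F F . F F . . . F . → 5 faults.
Under FIFO: F F . F F F . F F . → 7 faults.
A − B = 5 − 7 = -2.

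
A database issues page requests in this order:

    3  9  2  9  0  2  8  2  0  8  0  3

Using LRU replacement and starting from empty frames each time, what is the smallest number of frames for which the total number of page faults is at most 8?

3

f=1: 12 faults
f=2: 9 faults
f=3: 6 faults
f=4: 6 faults
f=5: 5 faults
Smallest f with faults ≤ 8 is 3.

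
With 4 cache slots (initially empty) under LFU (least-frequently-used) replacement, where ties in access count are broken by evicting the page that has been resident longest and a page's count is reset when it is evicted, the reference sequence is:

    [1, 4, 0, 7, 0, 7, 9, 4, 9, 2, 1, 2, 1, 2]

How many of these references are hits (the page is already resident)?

1: fault, frames (1)
4: fault, frames (1 4)
0: fault, frames (1 4 0)
7: fault, frames (1 4 0 7)
0: hit
7: hit
9: fault, evict 1, frames (4 0 7 9)
4: hit
9: hit
2: fault, evict 4, frames (0 7 9 2)
1: fault, evict 2, frames (0 7 9 1)
2: fault, evict 1, frames (0 7 9 2)
1: fault, evict 2, frames (0 7 9 1)
2: fault, evict 1, frames (0 7 9 2)
Hits: 4.

4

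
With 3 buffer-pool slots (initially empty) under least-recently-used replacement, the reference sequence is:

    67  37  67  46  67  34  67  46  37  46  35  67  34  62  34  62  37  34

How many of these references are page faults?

10

67: fault, frames (67)
37: fault, frames (67 37)
67: hit
46: fault, frames (37 67 46)
67: hit
34: fault, evict 37, frames (46 67 34)
67: hit
46: hit
37: fault, evict 34, frames (67 46 37)
46: hit
35: fault, evict 67, frames (37 46 35)
67: fault, evict 37, frames (46 35 67)
34: fault, evict 46, frames (35 67 34)
62: fault, evict 35, frames (67 34 62)
34: hit
62: hit
37: fault, evict 67, frames (34 62 37)
34: hit
Page faults: 10.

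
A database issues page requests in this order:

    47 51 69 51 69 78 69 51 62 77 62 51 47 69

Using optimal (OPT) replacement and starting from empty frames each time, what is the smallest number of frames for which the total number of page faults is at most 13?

f=1: 14 faults
f=2: 10 faults
f=3: 8 faults
f=4: 7 faults
f=5: 6 faults
f=6: 6 faults
Smallest f with faults ≤ 13 is 2.

2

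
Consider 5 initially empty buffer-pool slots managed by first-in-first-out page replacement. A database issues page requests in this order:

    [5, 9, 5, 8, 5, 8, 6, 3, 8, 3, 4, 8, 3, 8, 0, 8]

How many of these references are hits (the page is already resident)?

9

5 → fault, frames {5}
9 → fault, frames {5,9}
5 → hit
8 → fault, frames {5,9,8}
5 → hit
8 → hit
6 → fault, frames {5,9,8,6}
3 → fault, frames {5,9,8,6,3}
8 → hit
3 → hit
4 → fault, evict 5, frames {9,8,6,3,4}
8 → hit
3 → hit
8 → hit
0 → fault, evict 9, frames {8,6,3,4,0}
8 → hit
Hits: 9.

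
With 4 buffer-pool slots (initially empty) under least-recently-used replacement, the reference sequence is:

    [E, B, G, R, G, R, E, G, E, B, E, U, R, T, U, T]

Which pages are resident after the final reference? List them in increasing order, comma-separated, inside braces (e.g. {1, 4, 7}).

{E, R, T, U}

E -> miss, frames [E]
B -> miss, frames [E, B]
G -> miss, frames [E, B, G]
R -> miss, frames [E, B, G, R]
G -> hit
R -> hit
E -> hit
G -> hit
E -> hit
B -> hit
E -> hit
U -> miss, evict R, frames [G, B, E, U]
R -> miss, evict G, frames [B, E, U, R]
T -> miss, evict B, frames [E, U, R, T]
U -> hit
T -> hit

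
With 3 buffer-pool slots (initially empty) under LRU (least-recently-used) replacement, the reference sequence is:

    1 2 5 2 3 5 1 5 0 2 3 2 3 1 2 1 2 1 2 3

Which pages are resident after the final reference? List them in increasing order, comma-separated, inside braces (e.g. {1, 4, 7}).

1 -> miss, frames (1)
2 -> miss, frames (1 2)
5 -> miss, frames (1 2 5)
2 -> hit
3 -> miss, evict 1, frames (5 2 3)
5 -> hit
1 -> miss, evict 2, frames (3 5 1)
5 -> hit
0 -> miss, evict 3, frames (1 5 0)
2 -> miss, evict 1, frames (5 0 2)
3 -> miss, evict 5, frames (0 2 3)
2 -> hit
3 -> hit
1 -> miss, evict 0, frames (2 3 1)
2 -> hit
1 -> hit
2 -> hit
1 -> hit
2 -> hit
3 -> hit

{1, 2, 3}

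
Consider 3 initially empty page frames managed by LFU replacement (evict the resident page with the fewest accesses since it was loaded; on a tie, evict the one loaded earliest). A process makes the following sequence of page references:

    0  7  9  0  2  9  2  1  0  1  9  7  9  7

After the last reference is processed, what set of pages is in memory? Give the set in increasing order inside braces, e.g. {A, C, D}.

{2, 7, 9}

0 → fault, frames [0]
7 → fault, frames [0, 7]
9 → fault, frames [0, 7, 9]
0 → hit
2 → fault, evict 7, frames [0, 9, 2]
9 → hit
2 → hit
1 → fault, evict 0, frames [9, 2, 1]
0 → fault, evict 1, frames [9, 2, 0]
1 → fault, evict 0, frames [9, 2, 1]
9 → hit
7 → fault, evict 1, frames [9, 2, 7]
9 → hit
7 → hit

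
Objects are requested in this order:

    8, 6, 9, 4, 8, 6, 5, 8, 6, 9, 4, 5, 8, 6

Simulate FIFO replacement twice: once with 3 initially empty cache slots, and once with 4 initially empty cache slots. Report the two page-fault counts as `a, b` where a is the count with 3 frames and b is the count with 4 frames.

3 frames: F F F F F F F . . F F . F F → 11 faults.
4 frames: F F F F . . F F F F F F F F → 12 faults.
12 > 11: adding a frame increased faults — Belady's anomaly.

11, 12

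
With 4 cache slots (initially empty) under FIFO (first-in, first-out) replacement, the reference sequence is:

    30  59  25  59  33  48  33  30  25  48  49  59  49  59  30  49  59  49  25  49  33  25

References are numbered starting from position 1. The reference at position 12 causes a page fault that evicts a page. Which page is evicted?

33

pos 1: 30 → fault, frames (30)
pos 2: 59 → fault, frames (30 59)
pos 3: 25 → fault, frames (30 59 25)
pos 4: 59 → hit
pos 5: 33 → fault, frames (30 59 25 33)
pos 6: 48 → fault, evict 30, frames (59 25 33 48)
pos 7: 33 → hit
pos 8: 30 → fault, evict 59, frames (25 33 48 30)
pos 9: 25 → hit
pos 10: 48 → hit
pos 11: 49 → fault, evict 25, frames (33 48 30 49)
pos 12: 59 → fault, evict 33, frames (48 30 49 59)
At position 12, page 33 is evicted.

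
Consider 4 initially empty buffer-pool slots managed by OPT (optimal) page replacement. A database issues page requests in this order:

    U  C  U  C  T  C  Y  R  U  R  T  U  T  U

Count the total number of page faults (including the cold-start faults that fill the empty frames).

5

U: miss, frames [U]
C: miss, frames [U, C]
U: hit
C: hit
T: miss, frames [U, C, T]
C: hit
Y: miss, frames [U, C, T, Y]
R: miss, evict Y, frames [U, C, T, R]
U: hit
R: hit
T: hit
U: hit
T: hit
U: hit
Page faults: 5.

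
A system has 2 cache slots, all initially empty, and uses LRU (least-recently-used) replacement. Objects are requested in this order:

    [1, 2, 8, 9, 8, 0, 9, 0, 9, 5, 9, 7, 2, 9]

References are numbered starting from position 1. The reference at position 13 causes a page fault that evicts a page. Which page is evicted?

pos 1: 1 → fault, frames [1]
pos 2: 2 → fault, frames [1, 2]
pos 3: 8 → fault, evict 1, frames [2, 8]
pos 4: 9 → fault, evict 2, frames [8, 9]
pos 5: 8 → hit
pos 6: 0 → fault, evict 9, frames [8, 0]
pos 7: 9 → fault, evict 8, frames [0, 9]
pos 8: 0 → hit
pos 9: 9 → hit
pos 10: 5 → fault, evict 0, frames [9, 5]
pos 11: 9 → hit
pos 12: 7 → fault, evict 5, frames [9, 7]
pos 13: 2 → fault, evict 9, frames [7, 2]
At position 13, page 9 is evicted.

9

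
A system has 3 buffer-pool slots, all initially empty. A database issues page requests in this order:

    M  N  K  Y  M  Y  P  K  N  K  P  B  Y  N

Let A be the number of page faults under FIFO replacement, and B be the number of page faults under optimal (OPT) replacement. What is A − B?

Under FIFO: F F F F F . F F F . . F F . → 10 faults.
Under OPT: F F F F . . F . F . . F F . → 8 faults.
A − B = 10 − 8 = 2.

2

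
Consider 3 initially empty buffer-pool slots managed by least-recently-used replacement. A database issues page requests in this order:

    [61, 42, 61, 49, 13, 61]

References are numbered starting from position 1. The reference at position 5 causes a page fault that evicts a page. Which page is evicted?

pos 1: 61: fault, frames (61)
pos 2: 42: fault, frames (61 42)
pos 3: 61: hit
pos 4: 49: fault, frames (42 61 49)
pos 5: 13: fault, evict 42, frames (61 49 13)
At position 5, page 42 is evicted.

42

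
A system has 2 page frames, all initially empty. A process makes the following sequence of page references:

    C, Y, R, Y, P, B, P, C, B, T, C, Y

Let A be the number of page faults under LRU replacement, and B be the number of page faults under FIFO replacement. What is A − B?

Under LRU: F F F . F F . F F F F F → 10 faults.
Under FIFO: F F F . F F . F . F . F → 8 faults.
A − B = 10 − 8 = 2.

2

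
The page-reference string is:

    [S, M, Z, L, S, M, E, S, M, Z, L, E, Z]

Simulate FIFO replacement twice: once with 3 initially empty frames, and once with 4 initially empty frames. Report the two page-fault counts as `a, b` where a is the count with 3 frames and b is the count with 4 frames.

3 frames: F F F F F F F . . F F . . → 9 faults.
4 frames: F F F F . . F F F F F F . → 10 faults.
10 > 9: adding a frame increased faults — Belady's anomaly.

9, 10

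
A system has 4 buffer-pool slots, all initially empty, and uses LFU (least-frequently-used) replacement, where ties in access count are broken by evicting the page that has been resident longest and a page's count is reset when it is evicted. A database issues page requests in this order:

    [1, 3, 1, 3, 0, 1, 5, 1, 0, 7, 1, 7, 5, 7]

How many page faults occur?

1 -> fault, frames (1)
3 -> fault, frames (1 3)
1 -> hit
3 -> hit
0 -> fault, frames (1 3 0)
1 -> hit
5 -> fault, frames (1 3 0 5)
1 -> hit
0 -> hit
7 -> fault, evict 5, frames (1 3 0 7)
1 -> hit
7 -> hit
5 -> fault, evict 3, frames (1 0 7 5)
7 -> hit
Page faults: 6.

6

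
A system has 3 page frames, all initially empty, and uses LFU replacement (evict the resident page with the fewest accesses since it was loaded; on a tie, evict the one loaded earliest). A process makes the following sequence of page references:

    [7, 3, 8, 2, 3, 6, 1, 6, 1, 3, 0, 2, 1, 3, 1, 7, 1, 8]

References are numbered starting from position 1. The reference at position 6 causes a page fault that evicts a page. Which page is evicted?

pos 1: 7 → miss, frames {7}
pos 2: 3 → miss, frames {7,3}
pos 3: 8 → miss, frames {7,3,8}
pos 4: 2 → miss, evict 7, frames {3,8,2}
pos 5: 3 → hit
pos 6: 6 → miss, evict 8, frames {3,2,6}
At position 6, page 8 is evicted.

8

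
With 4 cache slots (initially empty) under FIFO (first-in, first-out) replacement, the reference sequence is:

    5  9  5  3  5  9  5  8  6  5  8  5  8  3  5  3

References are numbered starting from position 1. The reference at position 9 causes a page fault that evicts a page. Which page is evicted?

pos 1: 5: miss, frames (5)
pos 2: 9: miss, frames (5 9)
pos 3: 5: hit
pos 4: 3: miss, frames (5 9 3)
pos 5: 5: hit
pos 6: 9: hit
pos 7: 5: hit
pos 8: 8: miss, frames (5 9 3 8)
pos 9: 6: miss, evict 5, frames (9 3 8 6)
At position 9, page 5 is evicted.

5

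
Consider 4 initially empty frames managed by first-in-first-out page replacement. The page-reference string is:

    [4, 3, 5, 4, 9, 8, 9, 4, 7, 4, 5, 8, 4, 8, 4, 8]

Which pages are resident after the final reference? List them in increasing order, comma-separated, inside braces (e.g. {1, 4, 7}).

4 → fault, frames (4)
3 → fault, frames (4 3)
5 → fault, frames (4 3 5)
4 → hit
9 → fault, frames (4 3 5 9)
8 → fault, evict 4, frames (3 5 9 8)
9 → hit
4 → fault, evict 3, frames (5 9 8 4)
7 → fault, evict 5, frames (9 8 4 7)
4 → hit
5 → fault, evict 9, frames (8 4 7 5)
8 → hit
4 → hit
8 → hit
4 → hit
8 → hit

{4, 5, 7, 8}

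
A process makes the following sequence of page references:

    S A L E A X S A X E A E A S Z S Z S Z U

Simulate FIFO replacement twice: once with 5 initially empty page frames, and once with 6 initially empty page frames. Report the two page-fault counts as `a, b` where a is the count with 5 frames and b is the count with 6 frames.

5 frames: F F F F . F . . . . . . . . F F . . . F → 8 faults.
6 frames: F F F F . F . . . . . . . . F . . . . F → 7 faults.
7 < 8: adding a frame reduced faults, as is typical.

8, 7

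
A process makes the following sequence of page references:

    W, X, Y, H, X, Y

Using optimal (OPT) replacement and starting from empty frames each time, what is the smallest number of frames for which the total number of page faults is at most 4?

f=1: 6 faults
f=2: 5 faults
f=3: 4 faults
f=4: 4 faults
Smallest f with faults ≤ 4 is 3.

3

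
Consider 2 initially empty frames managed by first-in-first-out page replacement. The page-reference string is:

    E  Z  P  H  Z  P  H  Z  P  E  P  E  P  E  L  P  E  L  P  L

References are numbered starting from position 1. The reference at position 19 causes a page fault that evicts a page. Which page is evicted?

pos 1: E -> fault, frames [E]
pos 2: Z -> fault, frames [E, Z]
pos 3: P -> fault, evict E, frames [Z, P]
pos 4: H -> fault, evict Z, frames [P, H]
pos 5: Z -> fault, evict P, frames [H, Z]
pos 6: P -> fault, evict H, frames [Z, P]
pos 7: H -> fault, evict Z, frames [P, H]
pos 8: Z -> fault, evict P, frames [H, Z]
pos 9: P -> fault, evict H, frames [Z, P]
pos 10: E -> fault, evict Z, frames [P, E]
pos 11: P -> hit
pos 12: E -> hit
pos 13: P -> hit
pos 14: E -> hit
pos 15: L -> fault, evict P, frames [E, L]
pos 16: P -> fault, evict E, frames [L, P]
pos 17: E -> fault, evict L, frames [P, E]
pos 18: L -> fault, evict P, frames [E, L]
pos 19: P -> fault, evict E, frames [L, P]
At position 19, page E is evicted.

E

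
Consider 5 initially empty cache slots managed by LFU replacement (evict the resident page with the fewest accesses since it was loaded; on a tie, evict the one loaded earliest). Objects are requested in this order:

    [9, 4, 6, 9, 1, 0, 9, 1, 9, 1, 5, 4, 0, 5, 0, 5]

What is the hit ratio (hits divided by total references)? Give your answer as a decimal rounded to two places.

0.56

9 -> fault, frames {9}
4 -> fault, frames {9,4}
6 -> fault, frames {9,4,6}
9 -> hit
1 -> fault, frames {9,4,6,1}
0 -> fault, frames {9,4,6,1,0}
9 -> hit
1 -> hit
9 -> hit
1 -> hit
5 -> fault, evict 4, frames {9,6,1,0,5}
4 -> fault, evict 6, frames {9,1,0,5,4}
0 -> hit
5 -> hit
0 -> hit
5 -> hit
Hits: 9 of 16 references → 9/16 = 0.5625.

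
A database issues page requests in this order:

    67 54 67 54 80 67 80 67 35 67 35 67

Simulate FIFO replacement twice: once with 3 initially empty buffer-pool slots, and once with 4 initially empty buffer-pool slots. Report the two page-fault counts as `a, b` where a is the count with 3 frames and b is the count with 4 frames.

3 frames: F F . . F . . . F F . . → 5 faults.
4 frames: F F . . F . . . F . . . → 4 faults.
4 < 5: adding a frame reduced faults, as is typical.

5, 4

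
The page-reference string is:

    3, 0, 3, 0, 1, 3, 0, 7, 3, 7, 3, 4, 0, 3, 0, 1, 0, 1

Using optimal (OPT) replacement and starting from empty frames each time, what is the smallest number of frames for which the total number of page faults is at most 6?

f=1: 18 faults
f=2: 8 faults
f=3: 6 faults
f=4: 5 faults
f=5: 5 faults
Smallest f with faults ≤ 6 is 3.

3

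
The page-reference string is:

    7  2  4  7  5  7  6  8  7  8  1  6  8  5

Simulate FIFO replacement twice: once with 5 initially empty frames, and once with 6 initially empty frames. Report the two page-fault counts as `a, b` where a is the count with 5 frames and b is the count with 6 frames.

8, 7

5 frames: F F F . F . F F F . F . . . → 8 faults.
6 frames: F F F . F . F F . . F . . . → 7 faults.
7 < 8: adding a frame reduced faults, as is typical.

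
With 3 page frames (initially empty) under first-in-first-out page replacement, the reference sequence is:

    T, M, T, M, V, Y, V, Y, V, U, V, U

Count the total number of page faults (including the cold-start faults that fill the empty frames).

T -> fault, frames (T)
M -> fault, frames (T M)
T -> hit
M -> hit
V -> fault, frames (T M V)
Y -> fault, evict T, frames (M V Y)
V -> hit
Y -> hit
V -> hit
U -> fault, evict M, frames (V Y U)
V -> hit
U -> hit
Page faults: 5.

5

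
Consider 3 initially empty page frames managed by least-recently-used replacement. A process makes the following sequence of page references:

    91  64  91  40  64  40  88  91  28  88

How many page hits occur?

4

91: fault, frames {91}
64: fault, frames {91,64}
91: hit
40: fault, frames {64,91,40}
64: hit
40: hit
88: fault, evict 91, frames {64,40,88}
91: fault, evict 64, frames {40,88,91}
28: fault, evict 40, frames {88,91,28}
88: hit
Hits: 4.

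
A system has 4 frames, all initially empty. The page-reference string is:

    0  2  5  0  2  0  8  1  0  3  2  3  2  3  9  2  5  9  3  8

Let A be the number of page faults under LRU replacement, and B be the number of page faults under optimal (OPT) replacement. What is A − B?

2

Under LRU: F F F . . . F F . F F . . . F . F . . F → 10 faults.
Under OPT: F F F . . . F F . F . . . . F . . . . F → 8 faults.
A − B = 10 − 8 = 2.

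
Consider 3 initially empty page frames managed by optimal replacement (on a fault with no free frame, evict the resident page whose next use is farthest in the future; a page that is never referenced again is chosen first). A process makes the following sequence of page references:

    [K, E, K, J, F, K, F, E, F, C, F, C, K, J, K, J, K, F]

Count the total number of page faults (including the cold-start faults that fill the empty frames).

K: fault, frames (K)
E: fault, frames (K E)
K: hit
J: fault, frames (K E J)
F: fault, evict J, frames (K E F)
K: hit
F: hit
E: hit
F: hit
C: fault, evict E, frames (K F C)
F: hit
C: hit
K: hit
J: fault, evict C, frames (K F J)
K: hit
J: hit
K: hit
F: hit
Page faults: 6.

6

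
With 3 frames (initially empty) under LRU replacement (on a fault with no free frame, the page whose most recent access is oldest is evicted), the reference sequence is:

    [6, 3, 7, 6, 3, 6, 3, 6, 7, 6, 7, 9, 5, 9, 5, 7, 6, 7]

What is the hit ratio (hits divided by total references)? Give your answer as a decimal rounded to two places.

0.67

6 -> fault, frames {6}
3 -> fault, frames {6,3}
7 -> fault, frames {6,3,7}
6 -> hit
3 -> hit
6 -> hit
3 -> hit
6 -> hit
7 -> hit
6 -> hit
7 -> hit
9 -> fault, evict 3, frames {6,7,9}
5 -> fault, evict 6, frames {7,9,5}
9 -> hit
5 -> hit
7 -> hit
6 -> fault, evict 9, frames {5,7,6}
7 -> hit
Hits: 12 of 18 references → 12/18 = 0.6667.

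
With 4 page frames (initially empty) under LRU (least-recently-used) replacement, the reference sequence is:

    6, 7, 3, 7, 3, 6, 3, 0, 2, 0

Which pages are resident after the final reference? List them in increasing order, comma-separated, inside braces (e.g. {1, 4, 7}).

{0, 2, 3, 6}

6 -> miss, frames [6]
7 -> miss, frames [6, 7]
3 -> miss, frames [6, 7, 3]
7 -> hit
3 -> hit
6 -> hit
3 -> hit
0 -> miss, frames [7, 6, 3, 0]
2 -> miss, evict 7, frames [6, 3, 0, 2]
0 -> hit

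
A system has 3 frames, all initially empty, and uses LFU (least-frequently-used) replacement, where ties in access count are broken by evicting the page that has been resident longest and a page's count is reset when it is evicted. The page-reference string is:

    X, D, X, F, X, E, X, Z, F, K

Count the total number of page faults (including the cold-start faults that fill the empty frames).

X: miss, frames [X]
D: miss, frames [X, D]
X: hit
F: miss, frames [X, D, F]
X: hit
E: miss, evict D, frames [X, F, E]
X: hit
Z: miss, evict F, frames [X, E, Z]
F: miss, evict E, frames [X, Z, F]
K: miss, evict Z, frames [X, F, K]
Page faults: 7.

7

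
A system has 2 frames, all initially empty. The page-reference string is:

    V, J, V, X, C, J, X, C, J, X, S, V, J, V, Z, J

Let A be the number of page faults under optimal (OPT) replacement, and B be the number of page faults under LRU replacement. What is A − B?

Under OPT: F F . F F . F . F . F F . . F . → 9 faults.
Under LRU: F F . F F F F F F F F F F . F F → 14 faults.
A − B = 9 − 14 = -5.

-5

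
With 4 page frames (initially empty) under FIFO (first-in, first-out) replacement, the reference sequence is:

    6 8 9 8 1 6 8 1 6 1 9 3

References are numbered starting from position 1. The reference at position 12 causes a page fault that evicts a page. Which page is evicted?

pos 1: 6: miss, frames {6}
pos 2: 8: miss, frames {6,8}
pos 3: 9: miss, frames {6,8,9}
pos 4: 8: hit
pos 5: 1: miss, frames {6,8,9,1}
pos 6: 6: hit
pos 7: 8: hit
pos 8: 1: hit
pos 9: 6: hit
pos 10: 1: hit
pos 11: 9: hit
pos 12: 3: miss, evict 6, frames {8,9,1,3}
At position 12, page 6 is evicted.

6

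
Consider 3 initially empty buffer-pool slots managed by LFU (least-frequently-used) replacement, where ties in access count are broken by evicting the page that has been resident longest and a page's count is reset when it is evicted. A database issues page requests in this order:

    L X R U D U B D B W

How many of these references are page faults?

L → miss, frames {L}
X → miss, frames {L,X}
R → miss, frames {L,X,R}
U → miss, evict L, frames {X,R,U}
D → miss, evict X, frames {R,U,D}
U → hit
B → miss, evict R, frames {U,D,B}
D → hit
B → hit
W → miss, evict U, frames {D,B,W}
Page faults: 7.

7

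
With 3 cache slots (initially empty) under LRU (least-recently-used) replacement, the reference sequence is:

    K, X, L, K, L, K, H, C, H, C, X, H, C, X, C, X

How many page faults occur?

6

K -> fault, frames (K)
X -> fault, frames (K X)
L -> fault, frames (K X L)
K -> hit
L -> hit
K -> hit
H -> fault, evict X, frames (L K H)
C -> fault, evict L, frames (K H C)
H -> hit
C -> hit
X -> fault, evict K, frames (H C X)
H -> hit
C -> hit
X -> hit
C -> hit
X -> hit
Page faults: 6.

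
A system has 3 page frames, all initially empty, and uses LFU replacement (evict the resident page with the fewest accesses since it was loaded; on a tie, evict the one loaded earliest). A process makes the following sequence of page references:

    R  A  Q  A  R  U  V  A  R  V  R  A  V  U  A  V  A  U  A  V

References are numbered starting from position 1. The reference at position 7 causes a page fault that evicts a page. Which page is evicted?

pos 1: R: fault, frames [R]
pos 2: A: fault, frames [R, A]
pos 3: Q: fault, frames [R, A, Q]
pos 4: A: hit
pos 5: R: hit
pos 6: U: fault, evict Q, frames [R, A, U]
pos 7: V: fault, evict U, frames [R, A, V]
At position 7, page U is evicted.

U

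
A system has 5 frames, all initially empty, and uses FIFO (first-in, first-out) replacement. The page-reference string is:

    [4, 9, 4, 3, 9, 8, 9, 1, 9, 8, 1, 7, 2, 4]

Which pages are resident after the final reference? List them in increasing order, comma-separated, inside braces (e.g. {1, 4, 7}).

4 -> fault, frames (4)
9 -> fault, frames (4 9)
4 -> hit
3 -> fault, frames (4 9 3)
9 -> hit
8 -> fault, frames (4 9 3 8)
9 -> hit
1 -> fault, frames (4 9 3 8 1)
9 -> hit
8 -> hit
1 -> hit
7 -> fault, evict 4, frames (9 3 8 1 7)
2 -> fault, evict 9, frames (3 8 1 7 2)
4 -> fault, evict 3, frames (8 1 7 2 4)

{1, 2, 4, 7, 8}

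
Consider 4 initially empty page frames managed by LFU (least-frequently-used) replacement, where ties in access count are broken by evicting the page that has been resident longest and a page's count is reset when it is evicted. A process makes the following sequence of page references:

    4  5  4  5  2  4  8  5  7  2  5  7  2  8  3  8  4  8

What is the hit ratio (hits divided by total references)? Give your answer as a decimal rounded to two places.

4 → miss, frames (4)
5 → miss, frames (4 5)
4 → hit
5 → hit
2 → miss, frames (4 5 2)
4 → hit
8 → miss, frames (4 5 2 8)
5 → hit
7 → miss, evict 2, frames (4 5 8 7)
2 → miss, evict 8, frames (4 5 7 2)
5 → hit
7 → hit
2 → hit
8 → miss, evict 7, frames (4 5 2 8)
3 → miss, evict 8, frames (4 5 2 3)
8 → miss, evict 3, frames (4 5 2 8)
4 → hit
8 → hit
Hits: 9 of 18 references → 9/18 = 0.5000.

0.50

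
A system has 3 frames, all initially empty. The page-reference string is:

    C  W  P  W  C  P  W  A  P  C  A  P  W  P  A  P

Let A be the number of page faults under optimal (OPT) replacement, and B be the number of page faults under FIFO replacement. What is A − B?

Under OPT: F F F . . . . F . . . . F . . . → 5 faults.
Under FIFO: F F F . . . . F . F . . F F F . → 8 faults.
A − B = 5 − 8 = -3.

-3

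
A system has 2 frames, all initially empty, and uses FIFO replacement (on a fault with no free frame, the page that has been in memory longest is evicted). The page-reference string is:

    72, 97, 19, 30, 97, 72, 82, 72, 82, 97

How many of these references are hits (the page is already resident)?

2

72 -> fault, frames (72)
97 -> fault, frames (72 97)
19 -> fault, evict 72, frames (97 19)
30 -> fault, evict 97, frames (19 30)
97 -> fault, evict 19, frames (30 97)
72 -> fault, evict 30, frames (97 72)
82 -> fault, evict 97, frames (72 82)
72 -> hit
82 -> hit
97 -> fault, evict 72, frames (82 97)
Hits: 2.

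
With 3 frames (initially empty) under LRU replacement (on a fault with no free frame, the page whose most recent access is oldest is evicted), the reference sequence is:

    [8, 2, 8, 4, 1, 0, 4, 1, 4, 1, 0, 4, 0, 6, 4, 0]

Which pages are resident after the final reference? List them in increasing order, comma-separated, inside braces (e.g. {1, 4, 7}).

8 -> miss, frames [8]
2 -> miss, frames [8, 2]
8 -> hit
4 -> miss, frames [2, 8, 4]
1 -> miss, evict 2, frames [8, 4, 1]
0 -> miss, evict 8, frames [4, 1, 0]
4 -> hit
1 -> hit
4 -> hit
1 -> hit
0 -> hit
4 -> hit
0 -> hit
6 -> miss, evict 1, frames [4, 0, 6]
4 -> hit
0 -> hit

{0, 4, 6}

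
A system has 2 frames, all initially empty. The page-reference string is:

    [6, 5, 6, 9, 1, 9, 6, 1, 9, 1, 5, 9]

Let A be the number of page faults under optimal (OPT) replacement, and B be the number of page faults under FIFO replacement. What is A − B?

-2

Under OPT: F F . F F . F . F . F . → 7 faults.
Under FIFO: F F . F F . F . F F F F → 9 faults.
A − B = 7 − 9 = -2.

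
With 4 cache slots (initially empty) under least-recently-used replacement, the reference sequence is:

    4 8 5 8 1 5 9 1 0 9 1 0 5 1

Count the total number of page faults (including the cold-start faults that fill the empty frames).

4: fault, frames [4]
8: fault, frames [4, 8]
5: fault, frames [4, 8, 5]
8: hit
1: fault, frames [4, 5, 8, 1]
5: hit
9: fault, evict 4, frames [8, 1, 5, 9]
1: hit
0: fault, evict 8, frames [5, 9, 1, 0]
9: hit
1: hit
0: hit
5: hit
1: hit
Page faults: 6.

6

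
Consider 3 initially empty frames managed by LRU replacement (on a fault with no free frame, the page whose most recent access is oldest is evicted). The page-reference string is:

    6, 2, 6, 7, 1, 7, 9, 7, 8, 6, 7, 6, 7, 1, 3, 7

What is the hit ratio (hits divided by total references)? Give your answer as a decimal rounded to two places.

6: fault, frames {6}
2: fault, frames {6,2}
6: hit
7: fault, frames {2,6,7}
1: fault, evict 2, frames {6,7,1}
7: hit
9: fault, evict 6, frames {1,7,9}
7: hit
8: fault, evict 1, frames {9,7,8}
6: fault, evict 9, frames {7,8,6}
7: hit
6: hit
7: hit
1: fault, evict 8, frames {6,7,1}
3: fault, evict 6, frames {7,1,3}
7: hit
Hits: 7 of 16 references → 7/16 = 0.4375.

0.44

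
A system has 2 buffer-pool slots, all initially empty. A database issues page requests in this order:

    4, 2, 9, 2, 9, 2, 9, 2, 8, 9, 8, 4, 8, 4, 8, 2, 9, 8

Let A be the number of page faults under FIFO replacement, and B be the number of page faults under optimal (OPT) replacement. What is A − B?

Under FIFO: F F F . . . . . F . . F . . . F F F → 8 faults.
Under OPT: F F F . . . . . F . . F . . . F F . → 7 faults.
A − B = 8 − 7 = 1.

1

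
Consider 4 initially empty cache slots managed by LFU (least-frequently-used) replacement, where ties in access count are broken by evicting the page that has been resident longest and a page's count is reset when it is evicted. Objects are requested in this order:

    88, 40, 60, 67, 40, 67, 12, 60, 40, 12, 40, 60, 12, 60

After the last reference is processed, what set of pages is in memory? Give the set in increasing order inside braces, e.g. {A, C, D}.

88 → miss, frames (88)
40 → miss, frames (88 40)
60 → miss, frames (88 40 60)
67 → miss, frames (88 40 60 67)
40 → hit
67 → hit
12 → miss, evict 88, frames (40 60 67 12)
60 → hit
40 → hit
12 → hit
40 → hit
60 → hit
12 → hit
60 → hit

{12, 40, 60, 67}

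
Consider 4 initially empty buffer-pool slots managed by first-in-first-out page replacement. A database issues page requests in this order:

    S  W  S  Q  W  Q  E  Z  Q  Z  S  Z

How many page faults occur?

S -> fault, frames [S]
W -> fault, frames [S, W]
S -> hit
Q -> fault, frames [S, W, Q]
W -> hit
Q -> hit
E -> fault, frames [S, W, Q, E]
Z -> fault, evict S, frames [W, Q, E, Z]
Q -> hit
Z -> hit
S -> fault, evict W, frames [Q, E, Z, S]
Z -> hit
Page faults: 6.

6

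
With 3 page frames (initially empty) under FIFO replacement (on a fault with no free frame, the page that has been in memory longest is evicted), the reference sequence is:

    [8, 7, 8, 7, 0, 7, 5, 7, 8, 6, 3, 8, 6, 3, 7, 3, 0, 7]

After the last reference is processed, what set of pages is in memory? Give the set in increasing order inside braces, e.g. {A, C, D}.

{0, 3, 7}

8 -> fault, frames [8]
7 -> fault, frames [8, 7]
8 -> hit
7 -> hit
0 -> fault, frames [8, 7, 0]
7 -> hit
5 -> fault, evict 8, frames [7, 0, 5]
7 -> hit
8 -> fault, evict 7, frames [0, 5, 8]
6 -> fault, evict 0, frames [5, 8, 6]
3 -> fault, evict 5, frames [8, 6, 3]
8 -> hit
6 -> hit
3 -> hit
7 -> fault, evict 8, frames [6, 3, 7]
3 -> hit
0 -> fault, evict 6, frames [3, 7, 0]
7 -> hit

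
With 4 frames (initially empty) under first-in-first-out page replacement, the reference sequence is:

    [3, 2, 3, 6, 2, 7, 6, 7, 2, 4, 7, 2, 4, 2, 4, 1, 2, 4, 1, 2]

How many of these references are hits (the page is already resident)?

13

3 -> fault, frames (3)
2 -> fault, frames (3 2)
3 -> hit
6 -> fault, frames (3 2 6)
2 -> hit
7 -> fault, frames (3 2 6 7)
6 -> hit
7 -> hit
2 -> hit
4 -> fault, evict 3, frames (2 6 7 4)
7 -> hit
2 -> hit
4 -> hit
2 -> hit
4 -> hit
1 -> fault, evict 2, frames (6 7 4 1)
2 -> fault, evict 6, frames (7 4 1 2)
4 -> hit
1 -> hit
2 -> hit
Hits: 13.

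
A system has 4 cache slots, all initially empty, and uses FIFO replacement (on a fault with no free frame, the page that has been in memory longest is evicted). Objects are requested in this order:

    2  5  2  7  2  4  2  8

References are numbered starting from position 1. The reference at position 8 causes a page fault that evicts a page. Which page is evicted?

pos 1: 2 -> fault, frames (2)
pos 2: 5 -> fault, frames (2 5)
pos 3: 2 -> hit
pos 4: 7 -> fault, frames (2 5 7)
pos 5: 2 -> hit
pos 6: 4 -> fault, frames (2 5 7 4)
pos 7: 2 -> hit
pos 8: 8 -> fault, evict 2, frames (5 7 4 8)
At position 8, page 2 is evicted.

2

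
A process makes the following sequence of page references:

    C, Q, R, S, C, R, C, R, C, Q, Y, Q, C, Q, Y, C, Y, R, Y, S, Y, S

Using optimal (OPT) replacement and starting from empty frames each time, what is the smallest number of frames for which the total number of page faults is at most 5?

f=1: 22 faults
f=2: 11 faults
f=3: 8 faults
f=4: 6 faults
f=5: 5 faults
Smallest f with faults ≤ 5 is 5.

5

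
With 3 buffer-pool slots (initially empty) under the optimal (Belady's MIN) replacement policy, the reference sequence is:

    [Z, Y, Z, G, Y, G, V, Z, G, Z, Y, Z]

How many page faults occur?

Z: miss, frames (Z)
Y: miss, frames (Z Y)
Z: hit
G: miss, frames (Z Y G)
Y: hit
G: hit
V: miss, evict Y, frames (Z G V)
Z: hit
G: hit
Z: hit
Y: miss, evict V, frames (Z G Y)
Z: hit
Page faults: 5.

5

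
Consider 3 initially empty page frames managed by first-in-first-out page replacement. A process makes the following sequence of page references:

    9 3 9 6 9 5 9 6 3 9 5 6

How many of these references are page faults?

9 → miss, frames [9]
3 → miss, frames [9, 3]
9 → hit
6 → miss, frames [9, 3, 6]
9 → hit
5 → miss, evict 9, frames [3, 6, 5]
9 → miss, evict 3, frames [6, 5, 9]
6 → hit
3 → miss, evict 6, frames [5, 9, 3]
9 → hit
5 → hit
6 → miss, evict 5, frames [9, 3, 6]
Page faults: 7.

7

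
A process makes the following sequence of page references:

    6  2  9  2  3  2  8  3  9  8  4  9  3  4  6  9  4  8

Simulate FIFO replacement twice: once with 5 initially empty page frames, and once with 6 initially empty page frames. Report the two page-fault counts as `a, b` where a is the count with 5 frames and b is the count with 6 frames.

5 frames: F F F . F . F . . . F . . . F . . . → 7 faults.
6 frames: F F F . F . F . . . F . . . . . . . → 6 faults.
6 < 7: adding a frame reduced faults, as is typical.

7, 6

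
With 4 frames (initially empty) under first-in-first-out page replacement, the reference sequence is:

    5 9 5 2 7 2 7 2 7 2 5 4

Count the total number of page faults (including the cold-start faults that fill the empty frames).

5

5: fault, frames (5)
9: fault, frames (5 9)
5: hit
2: fault, frames (5 9 2)
7: fault, frames (5 9 2 7)
2: hit
7: hit
2: hit
7: hit
2: hit
5: hit
4: fault, evict 5, frames (9 2 7 4)
Page faults: 5.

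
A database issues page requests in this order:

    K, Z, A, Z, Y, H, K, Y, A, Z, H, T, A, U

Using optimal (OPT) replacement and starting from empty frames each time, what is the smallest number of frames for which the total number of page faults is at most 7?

5

f=1: 14 faults
f=2: 11 faults
f=3: 9 faults
f=4: 8 faults
f=5: 7 faults
f=6: 7 faults
f=7: 7 faults
Smallest f with faults ≤ 7 is 5.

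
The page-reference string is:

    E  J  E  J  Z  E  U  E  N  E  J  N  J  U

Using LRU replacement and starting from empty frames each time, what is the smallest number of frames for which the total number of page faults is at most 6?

4

f=1: 14 faults
f=2: 9 faults
f=3: 7 faults
f=4: 6 faults
f=5: 5 faults
Smallest f with faults ≤ 6 is 4.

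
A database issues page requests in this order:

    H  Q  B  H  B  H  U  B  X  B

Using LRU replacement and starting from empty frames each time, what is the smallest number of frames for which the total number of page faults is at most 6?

f=1: 10 faults
f=2: 7 faults
f=3: 5 faults
f=4: 5 faults
f=5: 5 faults
Smallest f with faults ≤ 6 is 3.

3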